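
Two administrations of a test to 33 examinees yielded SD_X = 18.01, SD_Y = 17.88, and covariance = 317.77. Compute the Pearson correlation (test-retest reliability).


r = cov(X,Y) / (SD_X * SD_Y)
r = 317.77 / (18.01 * 17.88)
r = 317.77 / 322.0188
r = 0.9868

0.9868


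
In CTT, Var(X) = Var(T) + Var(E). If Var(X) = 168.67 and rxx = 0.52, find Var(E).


var_true = rxx * var_obs = 0.52 * 168.67 = 87.7084
var_error = var_obs - var_true
var_error = 168.67 - 87.7084
var_error = 80.9616

80.9616


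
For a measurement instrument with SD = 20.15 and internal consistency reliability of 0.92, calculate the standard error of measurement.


SEM = SD * sqrt(1 - rxx)
SEM = 20.15 * sqrt(1 - 0.92)
SEM = 20.15 * sqrt(0.08) = 20.15 * 0.282843
SEM = 5.6993

5.6993


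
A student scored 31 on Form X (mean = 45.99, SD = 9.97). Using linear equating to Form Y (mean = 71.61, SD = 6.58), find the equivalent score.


slope = SD_Y / SD_X = 6.58 / 9.97 ~ 0.66
intercept = mean_Y - slope * mean_X = 71.61 - (6.58 / 9.97) * 45.99 ~ 41.2575
Y = slope * X + intercept. To avoid rounding drift from the rounded slope/intercept, evaluate the equivalent form Y = mean_Y + SD_Y * (X - mean_X) / SD_X at full precision:
Y = 71.61 + 6.58 * (31 - 45.99) / 9.97
Y = 71.61 - 6.58 * 14.99 / 9.97
Y = 71.61 - 98.6342 / 9.97
Y = 71.61 - 9.8931
Y = 61.7169

61.7169


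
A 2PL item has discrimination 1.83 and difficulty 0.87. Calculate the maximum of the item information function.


For 2PL, max info at theta = b = 0.87
I_max = a^2 / 4 = 1.83^2 / 4
= 3.3489 / 4
I_max = 0.8372

0.8372


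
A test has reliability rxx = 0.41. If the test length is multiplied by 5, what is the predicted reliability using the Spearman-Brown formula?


r_new = (n * rxx) / (1 + (n-1) * rxx)
r_new = (5 * 0.41) / (1 + 4 * 0.41)
r_new = 2.05 / 2.64
r_new = 0.7765

0.7765


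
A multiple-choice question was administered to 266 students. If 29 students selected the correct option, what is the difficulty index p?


Item difficulty p = number correct / total examinees
p = 29 / 266
p = 0.109

0.109


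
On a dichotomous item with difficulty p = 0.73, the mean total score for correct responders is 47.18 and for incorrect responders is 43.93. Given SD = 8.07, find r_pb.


q = 1 - p = 0.27
rpb = ((M1 - M0) / SD) * sqrt(p * q)
rpb = ((47.18 - 43.93) / 8.07) * sqrt(0.73 * 0.27)
rpb = 0.1788

0.1788


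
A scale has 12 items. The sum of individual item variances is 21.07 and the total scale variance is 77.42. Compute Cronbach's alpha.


alpha = (k/(k-1)) * (1 - sum(si^2)/s_total^2)
= (12/11) * (1 - 21.07/77.42)
alpha = 0.794

0.794


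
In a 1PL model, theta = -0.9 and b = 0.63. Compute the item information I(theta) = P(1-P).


P = 1/(1+exp(-(-0.9-0.63))) = 0.178
I = P*(1-P) = 0.178 * 0.822
I = 0.1463

0.1463


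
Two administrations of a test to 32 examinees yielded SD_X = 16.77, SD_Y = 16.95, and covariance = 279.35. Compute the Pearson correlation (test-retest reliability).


r = cov(X,Y) / (SD_X * SD_Y)
r = 279.35 / (16.77 * 16.95)
r = 279.35 / 284.2515
r = 0.9828

0.9828


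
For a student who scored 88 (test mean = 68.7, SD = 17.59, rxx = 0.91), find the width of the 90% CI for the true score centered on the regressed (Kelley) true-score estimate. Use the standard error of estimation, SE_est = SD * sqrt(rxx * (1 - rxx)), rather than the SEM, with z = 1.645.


True score estimate = 0.91*88 + 0.09*68.7 = 86.263
SE_est = SD * sqrt(rxx * (1 - rxx)) = 17.59 * sqrt(0.91 * 0.09) = 17.59 * sqrt(0.0819) = 5.033937
CI = T_est +/- z * SE_est, so width = 2 * z * SE_est = 2 * 1.645 * 5.033937
Width = 16.5617

16.5617


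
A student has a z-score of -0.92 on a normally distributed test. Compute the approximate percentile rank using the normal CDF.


CDF(z) = 0.5 * (1 + erf(z/sqrt(2)))
erf(-0.6505) = -0.6424
CDF = 0.1788
Percentile rank = 0.1788 * 100 = 17.88

17.88


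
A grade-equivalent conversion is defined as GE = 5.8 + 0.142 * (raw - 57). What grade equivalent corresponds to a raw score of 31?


raw - median = 31 - 57 = -26
slope * diff = 0.142 * -26 = -3.692
GE = 5.8 + -3.692
GE = 2.108

2.108


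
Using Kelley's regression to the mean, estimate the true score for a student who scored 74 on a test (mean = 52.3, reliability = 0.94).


T_est = rxx * X + (1 - rxx) * mean
T_est = 0.94 * 74 + 0.06 * 52.3
T_est = 69.56 + 3.138
T_est = 72.698

72.698


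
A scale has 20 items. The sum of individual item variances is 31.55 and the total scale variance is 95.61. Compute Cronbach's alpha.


alpha = (k/(k-1)) * (1 - sum(si^2)/s_total^2)
= (20/19) * (1 - 31.55/95.61)
alpha = 0.7053

0.7053


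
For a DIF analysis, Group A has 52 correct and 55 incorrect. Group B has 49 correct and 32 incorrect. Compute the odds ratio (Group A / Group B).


Odds_A = 52/55 = 0.9455
Odds_B = 49/32 = 1.5312
OR = Odds_A / Odds_B = 0.9455 / 1.5312
Exactly, OR = (52 * 32) / (55 * 49) = 1664 / 2695
OR = 0.6174

0.6174


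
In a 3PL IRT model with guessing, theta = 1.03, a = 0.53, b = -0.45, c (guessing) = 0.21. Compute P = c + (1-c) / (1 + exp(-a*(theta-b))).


logit = 0.53*(1.03 - -0.45) = 0.7844
P* = 1/(1 + exp(-0.7844)) = 0.6866
P = 0.21 + (1 - 0.21) * 0.6866
P = 0.7524

0.7524


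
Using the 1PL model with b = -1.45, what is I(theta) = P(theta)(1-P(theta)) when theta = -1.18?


P = 1/(1+exp(-(-1.18--1.45))) = 0.5671
I = P*(1-P) = 0.5671 * 0.4329
I = 0.2455

0.2455


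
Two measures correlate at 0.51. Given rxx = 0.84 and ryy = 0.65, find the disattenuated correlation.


r_corrected = rxy / sqrt(rxx * ryy)
= 0.51 / sqrt(0.84 * 0.65)
= 0.51 / sqrt(0.546)
= 0.51 / 0.738918
r_corrected = 0.6902

0.6902


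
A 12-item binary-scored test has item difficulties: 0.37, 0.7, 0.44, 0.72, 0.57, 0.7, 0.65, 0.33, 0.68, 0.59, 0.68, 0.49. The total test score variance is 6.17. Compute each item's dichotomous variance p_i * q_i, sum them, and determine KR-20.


For each item, compute p_i * q_i:
  Item 1: 0.37 * 0.63 = 0.2331
  Item 2: 0.7 * 0.3 = 0.21
  Item 3: 0.44 * 0.56 = 0.2464
  Item 4: 0.72 * 0.28 = 0.2016
  Item 5: 0.57 * 0.43 = 0.2451
  Item 6: 0.7 * 0.3 = 0.21
  Item 7: 0.65 * 0.35 = 0.2275
  Item 8: 0.33 * 0.67 = 0.2211
  Item 9: 0.68 * 0.32 = 0.2176
  Item 10: 0.59 * 0.41 = 0.2419
  Item 11: 0.68 * 0.32 = 0.2176
  Item 12: 0.49 * 0.51 = 0.2499
Sum(p_i * q_i) = 0.2331 + 0.21 + 0.2464 + 0.2016 + 0.2451 + 0.21 + 0.2275 + 0.2211 + 0.2176 + 0.2419 + 0.2176 + 0.2499 = 2.7218
KR-20 = (k/(k-1)) * (1 - Sum(p_i*q_i) / Var_total)
= (12/11) * (1 - 2.7218/6.17)
= 1.0909 * 0.5589
KR-20 = 0.6097

0.6097


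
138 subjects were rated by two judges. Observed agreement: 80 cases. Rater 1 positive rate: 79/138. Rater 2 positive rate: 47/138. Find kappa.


P_o = 80/138 = 0.57971
P_e = (79*47 + 59*91) / 19044 = 0.476896
kappa = (P_o - P_e) / (1 - P_e)
kappa = (0.57971 - 0.476896) / (1 - 0.476896)
kappa = 0.1965

0.1965


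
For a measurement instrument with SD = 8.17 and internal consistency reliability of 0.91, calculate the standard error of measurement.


SEM = SD * sqrt(1 - rxx)
SEM = 8.17 * sqrt(1 - 0.91)
SEM = 8.17 * sqrt(0.09) = 8.17 * 0.3
SEM = 2.451

2.451


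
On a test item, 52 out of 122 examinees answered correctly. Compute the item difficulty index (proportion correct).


Item difficulty p = number correct / total examinees
p = 52 / 122
p = 0.4262

0.4262


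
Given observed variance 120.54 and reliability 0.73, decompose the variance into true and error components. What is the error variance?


var_true = rxx * var_obs = 0.73 * 120.54 = 87.9942
var_error = var_obs - var_true
var_error = 120.54 - 87.9942
var_error = 32.5458

32.5458


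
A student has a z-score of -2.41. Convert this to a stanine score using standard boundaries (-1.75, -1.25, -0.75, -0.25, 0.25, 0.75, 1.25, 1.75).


Stanine boundaries: [-1.75, -1.25, -0.75, -0.25, 0.25, 0.75, 1.25, 1.75]
z = -2.41
Check each boundary:
  z < -1.75
  z < -1.25
  z < -0.75
  z < -0.25
  z < 0.25
  z < 0.75
  z < 1.25
  z < 1.75
Highest qualifying boundary gives stanine = 1

1


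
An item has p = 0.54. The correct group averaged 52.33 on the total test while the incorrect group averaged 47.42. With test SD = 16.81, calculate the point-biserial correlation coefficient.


q = 1 - p = 0.46
rpb = ((M1 - M0) / SD) * sqrt(p * q)
rpb = ((52.33 - 47.42) / 16.81) * sqrt(0.54 * 0.46)
rpb = 0.1456

0.1456


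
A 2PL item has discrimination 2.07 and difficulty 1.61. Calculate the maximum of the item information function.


For 2PL, max info at theta = b = 1.61
I_max = a^2 / 4 = 2.07^2 / 4
= 4.2849 / 4
I_max = 1.0712

1.0712


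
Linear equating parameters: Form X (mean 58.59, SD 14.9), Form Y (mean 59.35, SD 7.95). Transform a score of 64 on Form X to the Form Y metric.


slope = SD_Y / SD_X = 7.95 / 14.9 ~ 0.5336
intercept = mean_Y - slope * mean_X = 59.35 - (7.95 / 14.9) * 58.59 ~ 28.0889
Y = slope * X + intercept. To avoid rounding drift from the rounded slope/intercept, evaluate the equivalent form Y = mean_Y + SD_Y * (X - mean_X) / SD_X at full precision:
Y = 59.35 + 7.95 * (64 - 58.59) / 14.9
Y = 59.35 + 7.95 * 5.41 / 14.9
Y = 59.35 + 43.0095 / 14.9
Y = 59.35 + 2.8865
Y = 62.2365

62.2365


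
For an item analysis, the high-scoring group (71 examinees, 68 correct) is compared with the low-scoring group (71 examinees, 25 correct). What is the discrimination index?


p_upper = 68/71 = 0.9577
p_lower = 25/71 = 0.3521
D = 0.9577 - 0.3521 = 0.6056

0.6056


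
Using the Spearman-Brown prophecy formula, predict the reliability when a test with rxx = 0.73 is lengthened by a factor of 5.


r_new = (n * rxx) / (1 + (n-1) * rxx)
r_new = (5 * 0.73) / (1 + 4 * 0.73)
r_new = 3.65 / 3.92
r_new = 0.9311

0.9311


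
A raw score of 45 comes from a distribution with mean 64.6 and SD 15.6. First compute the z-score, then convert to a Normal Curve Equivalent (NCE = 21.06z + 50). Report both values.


z = (X - mean) / SD = (45 - 64.6) / 15.6
z = -19.6 / 15.6
z = -1.2564
NCE = NCE = 21.06z + 50
Carry z at full precision (z = -19.6 / 15.6) into the conversion:
NCE = 21.06 * (-19.6 / 15.6) + 50 = -412.776 / 15.6 + 50
NCE = -26.46 + 50
NCE = 23.54

23.54


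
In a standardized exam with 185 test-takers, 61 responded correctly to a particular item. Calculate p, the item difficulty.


Item difficulty p = number correct / total examinees
p = 61 / 185
p = 0.3297

0.3297


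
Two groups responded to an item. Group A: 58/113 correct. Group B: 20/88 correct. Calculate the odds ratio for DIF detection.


Odds_A = 58/55 = 1.0545
Odds_B = 20/68 = 0.2941
OR = Odds_A / Odds_B = 1.0545 / 0.2941
Exactly, OR = (58 * 68) / (55 * 20) = 3944 / 1100
OR = 3.5855

3.5855


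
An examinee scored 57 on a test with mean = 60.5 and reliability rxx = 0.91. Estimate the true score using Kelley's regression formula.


T_est = rxx * X + (1 - rxx) * mean
T_est = 0.91 * 57 + 0.09 * 60.5
T_est = 51.87 + 5.445
T_est = 57.315

57.315


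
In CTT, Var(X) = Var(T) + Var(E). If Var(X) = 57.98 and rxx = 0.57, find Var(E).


var_true = rxx * var_obs = 0.57 * 57.98 = 33.0486
var_error = var_obs - var_true
var_error = 57.98 - 33.0486
var_error = 24.9314

24.9314


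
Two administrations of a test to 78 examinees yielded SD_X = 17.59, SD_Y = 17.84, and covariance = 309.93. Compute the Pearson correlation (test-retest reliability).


r = cov(X,Y) / (SD_X * SD_Y)
r = 309.93 / (17.59 * 17.84)
r = 309.93 / 313.8056
r = 0.9876

0.9876


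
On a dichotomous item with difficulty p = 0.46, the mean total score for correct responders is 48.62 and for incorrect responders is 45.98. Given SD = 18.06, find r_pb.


q = 1 - p = 0.54
rpb = ((M1 - M0) / SD) * sqrt(p * q)
rpb = ((48.62 - 45.98) / 18.06) * sqrt(0.46 * 0.54)
rpb = 0.0729

0.0729


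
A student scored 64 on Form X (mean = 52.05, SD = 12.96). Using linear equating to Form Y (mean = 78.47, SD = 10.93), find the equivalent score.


slope = SD_Y / SD_X = 10.93 / 12.96 ~ 0.8434
intercept = mean_Y - slope * mean_X = 78.47 - (10.93 / 12.96) * 52.05 ~ 34.5729
Y = slope * X + intercept. To avoid rounding drift from the rounded slope/intercept, evaluate the equivalent form Y = mean_Y + SD_Y * (X - mean_X) / SD_X at full precision:
Y = 78.47 + 10.93 * (64 - 52.05) / 12.96
Y = 78.47 + 10.93 * 11.95 / 12.96
Y = 78.47 + 130.6135 / 12.96
Y = 78.47 + 10.0782
Y = 88.5482

88.5482


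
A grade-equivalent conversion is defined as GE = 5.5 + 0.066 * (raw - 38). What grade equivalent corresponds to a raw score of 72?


raw - median = 72 - 38 = 34
slope * diff = 0.066 * 34 = 2.244
GE = 5.5 + 2.244
GE = 7.744

7.744


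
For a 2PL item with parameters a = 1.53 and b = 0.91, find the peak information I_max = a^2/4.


For 2PL, max info at theta = b = 0.91
I_max = a^2 / 4 = 1.53^2 / 4
= 2.3409 / 4
I_max = 0.5852

0.5852


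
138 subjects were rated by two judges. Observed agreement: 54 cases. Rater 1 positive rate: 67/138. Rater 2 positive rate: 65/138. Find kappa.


P_o = 54/138 = 0.391304
P_e = (67*65 + 71*73) / 19044 = 0.50084
kappa = (P_o - P_e) / (1 - P_e)
kappa = (0.391304 - 0.50084) / (1 - 0.50084)
kappa = -0.2194

-0.2194


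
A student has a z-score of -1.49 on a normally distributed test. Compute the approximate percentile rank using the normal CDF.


CDF(z) = 0.5 * (1 + erf(z/sqrt(2)))
erf(-1.0536) = -0.8638
CDF = 0.0681
Percentile rank = 0.0681 * 100 = 6.81

6.81


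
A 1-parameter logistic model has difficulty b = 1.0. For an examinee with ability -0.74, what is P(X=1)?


theta - b = -0.74 - 1.0 = -1.74
exp(-(theta - b)) = exp(1.74) = 5.6973
P = 1 / (1 + 5.6973)
P = 0.1493

0.1493


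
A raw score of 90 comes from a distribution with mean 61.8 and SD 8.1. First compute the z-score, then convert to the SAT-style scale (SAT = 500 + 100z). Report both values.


z = (X - mean) / SD = (90 - 61.8) / 8.1
z = 28.2 / 8.1
z = 3.4815
SAT-scale = SAT = 500 + 100z
Carry z at full precision (z = 28.2 / 8.1) into the conversion:
SAT-scale = 500 + 100 * (28.2 / 8.1) = 500 + 2820 / 8.1
SAT-scale = 500 + 348.1481
SAT-scale = 848.1481

848.1481


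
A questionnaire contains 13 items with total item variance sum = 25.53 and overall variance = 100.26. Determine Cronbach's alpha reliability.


alpha = (k/(k-1)) * (1 - sum(si^2)/s_total^2)
= (13/12) * (1 - 25.53/100.26)
alpha = 0.8075

0.8075


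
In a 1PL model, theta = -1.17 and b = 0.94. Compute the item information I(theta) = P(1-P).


P = 1/(1+exp(-(-1.17-0.94))) = 0.1081
I = P*(1-P) = 0.1081 * 0.8919
I = 0.0964

0.0964


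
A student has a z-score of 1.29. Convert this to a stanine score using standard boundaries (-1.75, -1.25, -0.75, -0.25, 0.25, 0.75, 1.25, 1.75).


Stanine boundaries: [-1.75, -1.25, -0.75, -0.25, 0.25, 0.75, 1.25, 1.75]
z = 1.29
Check each boundary:
  z >= -1.75 -> could be stanine 2
  z >= -1.25 -> could be stanine 3
  z >= -0.75 -> could be stanine 4
  z >= -0.25 -> could be stanine 5
  z >= 0.25 -> could be stanine 6
  z >= 0.75 -> could be stanine 7
  z >= 1.25 -> could be stanine 8
  z < 1.75
Highest qualifying boundary gives stanine = 8

8


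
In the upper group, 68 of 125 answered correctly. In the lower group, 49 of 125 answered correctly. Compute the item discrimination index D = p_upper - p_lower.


p_upper = 68/125 = 0.544
p_lower = 49/125 = 0.392
D = 0.544 - 0.392 = 0.152

0.152


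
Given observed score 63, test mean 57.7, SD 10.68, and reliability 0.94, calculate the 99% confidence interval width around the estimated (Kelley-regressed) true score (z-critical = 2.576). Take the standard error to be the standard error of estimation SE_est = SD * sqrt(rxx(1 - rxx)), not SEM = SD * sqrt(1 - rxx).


True score estimate = 0.94*63 + 0.06*57.7 = 62.682
SE_est = SD * sqrt(rxx * (1 - rxx)) = 10.68 * sqrt(0.94 * 0.06) = 10.68 * sqrt(0.0564) = 2.536359
CI = T_est +/- z * SE_est, so width = 2 * z * SE_est = 2 * 2.576 * 2.536359
Width = 13.0673

13.0673


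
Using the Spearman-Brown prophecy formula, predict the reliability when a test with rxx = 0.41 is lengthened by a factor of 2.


r_new = (n * rxx) / (1 + (n-1) * rxx)
r_new = (2 * 0.41) / (1 + 1 * 0.41)
r_new = 0.82 / 1.41
r_new = 0.5816

0.5816


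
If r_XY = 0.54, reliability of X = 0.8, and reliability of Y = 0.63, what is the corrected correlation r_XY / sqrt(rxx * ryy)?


r_corrected = rxy / sqrt(rxx * ryy)
= 0.54 / sqrt(0.8 * 0.63)
= 0.54 / sqrt(0.504)
= 0.54 / 0.70993
r_corrected = 0.7606

0.7606


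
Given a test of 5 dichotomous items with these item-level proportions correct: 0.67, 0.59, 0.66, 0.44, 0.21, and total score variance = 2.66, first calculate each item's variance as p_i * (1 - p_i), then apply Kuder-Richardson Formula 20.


For each item, compute p_i * q_i:
  Item 1: 0.67 * 0.33 = 0.2211
  Item 2: 0.59 * 0.41 = 0.2419
  Item 3: 0.66 * 0.34 = 0.2244
  Item 4: 0.44 * 0.56 = 0.2464
  Item 5: 0.21 * 0.79 = 0.1659
Sum(p_i * q_i) = 0.2211 + 0.2419 + 0.2244 + 0.2464 + 0.1659 = 1.0997
KR-20 = (k/(k-1)) * (1 - Sum(p_i*q_i) / Var_total)
= (5/4) * (1 - 1.0997/2.66)
= 1.25 * 0.5866
KR-20 = 0.7332

0.7332


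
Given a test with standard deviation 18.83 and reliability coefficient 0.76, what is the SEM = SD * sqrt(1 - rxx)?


SEM = SD * sqrt(1 - rxx)
SEM = 18.83 * sqrt(1 - 0.76)
SEM = 18.83 * sqrt(0.24) = 18.83 * 0.489898
SEM = 9.2248

9.2248


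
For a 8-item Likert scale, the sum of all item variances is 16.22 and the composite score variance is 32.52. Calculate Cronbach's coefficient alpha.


alpha = (k/(k-1)) * (1 - sum(si^2)/s_total^2)
= (8/7) * (1 - 16.22/32.52)
alpha = 0.5728

0.5728


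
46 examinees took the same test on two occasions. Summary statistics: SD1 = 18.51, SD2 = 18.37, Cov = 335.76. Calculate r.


r = cov(X,Y) / (SD_X * SD_Y)
r = 335.76 / (18.51 * 18.37)
r = 335.76 / 340.0287
r = 0.9874

0.9874


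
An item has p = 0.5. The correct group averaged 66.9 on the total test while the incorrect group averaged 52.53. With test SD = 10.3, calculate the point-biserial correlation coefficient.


q = 1 - p = 0.5
rpb = ((M1 - M0) / SD) * sqrt(p * q)
rpb = ((66.9 - 52.53) / 10.3) * sqrt(0.5 * 0.5)
rpb = 0.6976

0.6976


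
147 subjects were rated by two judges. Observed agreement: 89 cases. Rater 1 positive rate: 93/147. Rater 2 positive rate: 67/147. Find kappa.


P_o = 89/147 = 0.605442
P_e = (93*67 + 54*80) / 21609 = 0.488269
kappa = (P_o - P_e) / (1 - P_e)
kappa = (0.605442 - 0.488269) / (1 - 0.488269)
kappa = 0.229

0.229


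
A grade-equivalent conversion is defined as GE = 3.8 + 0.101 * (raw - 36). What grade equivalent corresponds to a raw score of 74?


raw - median = 74 - 36 = 38
slope * diff = 0.101 * 38 = 3.838
GE = 3.8 + 3.838
GE = 7.638

7.638


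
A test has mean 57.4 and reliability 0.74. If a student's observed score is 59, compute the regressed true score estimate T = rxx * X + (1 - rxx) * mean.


T_est = rxx * X + (1 - rxx) * mean
T_est = 0.74 * 59 + 0.26 * 57.4
T_est = 43.66 + 14.924
T_est = 58.584

58.584


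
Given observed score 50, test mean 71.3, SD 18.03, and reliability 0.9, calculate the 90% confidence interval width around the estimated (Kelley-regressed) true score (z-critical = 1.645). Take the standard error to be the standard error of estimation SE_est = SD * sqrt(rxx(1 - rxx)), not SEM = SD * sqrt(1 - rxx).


True score estimate = 0.9*50 + 0.1*71.3 = 52.13
SE_est = SD * sqrt(rxx * (1 - rxx)) = 18.03 * sqrt(0.9 * 0.1) = 18.03 * sqrt(0.09) = 5.409
CI = T_est +/- z * SE_est, so width = 2 * z * SE_est = 2 * 1.645 * 5.409
Width = 17.7956

17.7956


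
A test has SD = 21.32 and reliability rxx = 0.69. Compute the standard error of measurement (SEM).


SEM = SD * sqrt(1 - rxx)
SEM = 21.32 * sqrt(1 - 0.69)
SEM = 21.32 * sqrt(0.31) = 21.32 * 0.556776
SEM = 11.8705

11.8705


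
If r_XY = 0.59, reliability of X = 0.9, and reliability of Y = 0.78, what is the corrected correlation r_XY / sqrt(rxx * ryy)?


r_corrected = rxy / sqrt(rxx * ryy)
= 0.59 / sqrt(0.9 * 0.78)
= 0.59 / sqrt(0.702)
= 0.59 / 0.837854
r_corrected = 0.7042

0.7042


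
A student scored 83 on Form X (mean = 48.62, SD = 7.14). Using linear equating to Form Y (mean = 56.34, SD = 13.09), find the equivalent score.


slope = SD_Y / SD_X = 13.09 / 7.14 ~ 1.8333
intercept = mean_Y - slope * mean_X = 56.34 - (13.09 / 7.14) * 48.62 ~ -32.7967
Y = slope * X + intercept. To avoid rounding drift from the rounded slope/intercept, evaluate the equivalent form Y = mean_Y + SD_Y * (X - mean_X) / SD_X at full precision:
Y = 56.34 + 13.09 * (83 - 48.62) / 7.14
Y = 56.34 + 13.09 * 34.38 / 7.14
Y = 56.34 + 450.0342 / 7.14
Y = 56.34 + 63.03
Y = 119.37

119.37


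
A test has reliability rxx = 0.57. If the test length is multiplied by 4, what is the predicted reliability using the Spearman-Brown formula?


r_new = (n * rxx) / (1 + (n-1) * rxx)
r_new = (4 * 0.57) / (1 + 3 * 0.57)
r_new = 2.28 / 2.71
r_new = 0.8413

0.8413


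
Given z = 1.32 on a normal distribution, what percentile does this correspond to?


CDF(z) = 0.5 * (1 + erf(z/sqrt(2)))
erf(0.9334) = 0.8132
CDF = 0.9066
Percentile rank = 0.9066 * 100 = 90.66

90.66


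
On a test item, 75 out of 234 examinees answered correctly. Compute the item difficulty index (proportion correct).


Item difficulty p = number correct / total examinees
p = 75 / 234
p = 0.3205

0.3205


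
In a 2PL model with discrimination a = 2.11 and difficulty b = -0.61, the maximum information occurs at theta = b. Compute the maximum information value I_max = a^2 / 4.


For 2PL, max info at theta = b = -0.61
I_max = a^2 / 4 = 2.11^2 / 4
= 4.4521 / 4
I_max = 1.113

1.113


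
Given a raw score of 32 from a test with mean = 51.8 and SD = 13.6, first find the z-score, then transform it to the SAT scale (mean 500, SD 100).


z = (X - mean) / SD = (32 - 51.8) / 13.6
z = -19.8 / 13.6
z = -1.4559
SAT-scale = SAT = 500 + 100z
Carry z at full precision (z = -19.8 / 13.6) into the conversion:
SAT-scale = 500 + 100 * (-19.8 / 13.6) = 500 + -1980 / 13.6
SAT-scale = 500 + -145.5882
SAT-scale = 354.4118

354.4118


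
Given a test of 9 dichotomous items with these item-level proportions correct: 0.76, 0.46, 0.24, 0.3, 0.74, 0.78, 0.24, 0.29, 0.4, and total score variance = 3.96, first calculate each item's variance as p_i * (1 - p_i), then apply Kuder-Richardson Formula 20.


For each item, compute p_i * q_i:
  Item 1: 0.76 * 0.24 = 0.1824
  Item 2: 0.46 * 0.54 = 0.2484
  Item 3: 0.24 * 0.76 = 0.1824
  Item 4: 0.3 * 0.7 = 0.21
  Item 5: 0.74 * 0.26 = 0.1924
  Item 6: 0.78 * 0.22 = 0.1716
  Item 7: 0.24 * 0.76 = 0.1824
  Item 8: 0.29 * 0.71 = 0.2059
  Item 9: 0.4 * 0.6 = 0.24
Sum(p_i * q_i) = 0.1824 + 0.2484 + 0.1824 + 0.21 + 0.1924 + 0.1716 + 0.1824 + 0.2059 + 0.24 = 1.8155
KR-20 = (k/(k-1)) * (1 - Sum(p_i*q_i) / Var_total)
= (9/8) * (1 - 1.8155/3.96)
= 1.125 * 0.5415
KR-20 = 0.6092

0.6092


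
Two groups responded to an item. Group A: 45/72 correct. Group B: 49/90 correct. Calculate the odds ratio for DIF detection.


Odds_A = 45/27 = 1.6667
Odds_B = 49/41 = 1.1951
OR = Odds_A / Odds_B = 1.6667 / 1.1951
Exactly, OR = (45 * 41) / (27 * 49) = 1845 / 1323
OR = 1.3946

1.3946


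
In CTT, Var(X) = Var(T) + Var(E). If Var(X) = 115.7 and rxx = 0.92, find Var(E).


var_true = rxx * var_obs = 0.92 * 115.7 = 106.444
var_error = var_obs - var_true
var_error = 115.7 - 106.444
var_error = 9.256

9.256


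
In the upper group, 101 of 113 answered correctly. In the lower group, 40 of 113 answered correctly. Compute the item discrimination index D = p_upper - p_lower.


p_upper = 101/113 = 0.8938
p_lower = 40/113 = 0.354
D = 0.8938 - 0.354 = 0.5398

0.5398


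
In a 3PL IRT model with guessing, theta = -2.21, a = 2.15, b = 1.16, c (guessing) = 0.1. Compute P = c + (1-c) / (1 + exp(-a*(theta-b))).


logit = 2.15*(-2.21 - 1.16) = -7.2455
P* = 1/(1 + exp(--7.2455)) = 0.0007
P = 0.1 + (1 - 0.1) * 0.0007
P = 0.1006

0.1006


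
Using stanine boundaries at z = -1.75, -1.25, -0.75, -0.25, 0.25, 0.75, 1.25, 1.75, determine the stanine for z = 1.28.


Stanine boundaries: [-1.75, -1.25, -0.75, -0.25, 0.25, 0.75, 1.25, 1.75]
z = 1.28
Check each boundary:
  z >= -1.75 -> could be stanine 2
  z >= -1.25 -> could be stanine 3
  z >= -0.75 -> could be stanine 4
  z >= -0.25 -> could be stanine 5
  z >= 0.25 -> could be stanine 6
  z >= 0.75 -> could be stanine 7
  z >= 1.25 -> could be stanine 8
  z < 1.75
Highest qualifying boundary gives stanine = 8

8


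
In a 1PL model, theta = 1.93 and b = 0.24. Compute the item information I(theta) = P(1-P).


P = 1/(1+exp(-(1.93-0.24))) = 0.8442
I = P*(1-P) = 0.8442 * 0.1558
I = 0.1315

0.1315


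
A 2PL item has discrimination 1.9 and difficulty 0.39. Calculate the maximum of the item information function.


For 2PL, max info at theta = b = 0.39
I_max = a^2 / 4 = 1.9^2 / 4
= 3.61 / 4
I_max = 0.9025

0.9025


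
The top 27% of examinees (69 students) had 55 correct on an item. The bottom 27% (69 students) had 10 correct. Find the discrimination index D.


p_upper = 55/69 = 0.7971
p_lower = 10/69 = 0.1449
D = 0.7971 - 0.1449 = 0.6522

0.6522


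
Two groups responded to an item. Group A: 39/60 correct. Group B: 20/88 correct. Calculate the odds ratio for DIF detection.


Odds_A = 39/21 = 1.8571
Odds_B = 20/68 = 0.2941
OR = Odds_A / Odds_B = 1.8571 / 0.2941
Exactly, OR = (39 * 68) / (21 * 20) = 2652 / 420
OR = 6.3143

6.3143


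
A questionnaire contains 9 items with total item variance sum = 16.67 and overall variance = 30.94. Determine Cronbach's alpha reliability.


alpha = (k/(k-1)) * (1 - sum(si^2)/s_total^2)
= (9/8) * (1 - 16.67/30.94)
alpha = 0.5189

0.5189


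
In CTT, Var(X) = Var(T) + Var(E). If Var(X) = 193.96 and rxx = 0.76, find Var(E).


var_true = rxx * var_obs = 0.76 * 193.96 = 147.4096
var_error = var_obs - var_true
var_error = 193.96 - 147.4096
var_error = 46.5504

46.5504


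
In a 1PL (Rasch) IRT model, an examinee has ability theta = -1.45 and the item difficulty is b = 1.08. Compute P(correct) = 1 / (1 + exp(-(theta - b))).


theta - b = -1.45 - 1.08 = -2.53
exp(-(theta - b)) = exp(2.53) = 12.5535
P = 1 / (1 + 12.5535)
P = 0.0738

0.0738


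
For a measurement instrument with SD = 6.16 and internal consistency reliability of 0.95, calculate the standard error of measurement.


SEM = SD * sqrt(1 - rxx)
SEM = 6.16 * sqrt(1 - 0.95)
SEM = 6.16 * sqrt(0.05) = 6.16 * 0.223607
SEM = 1.3774

1.3774


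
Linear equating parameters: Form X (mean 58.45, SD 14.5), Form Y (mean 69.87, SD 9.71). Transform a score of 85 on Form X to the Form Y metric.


slope = SD_Y / SD_X = 9.71 / 14.5 ~ 0.6697
intercept = mean_Y - slope * mean_X = 69.87 - (9.71 / 14.5) * 58.45 ~ 30.7287
Y = slope * X + intercept. To avoid rounding drift from the rounded slope/intercept, evaluate the equivalent form Y = mean_Y + SD_Y * (X - mean_X) / SD_X at full precision:
Y = 69.87 + 9.71 * (85 - 58.45) / 14.5
Y = 69.87 + 9.71 * 26.55 / 14.5
Y = 69.87 + 257.8005 / 14.5
Y = 69.87 + 17.7793
Y = 87.6493

87.6493


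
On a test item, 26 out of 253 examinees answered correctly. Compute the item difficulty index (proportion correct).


Item difficulty p = number correct / total examinees
p = 26 / 253
p = 0.1028

0.1028


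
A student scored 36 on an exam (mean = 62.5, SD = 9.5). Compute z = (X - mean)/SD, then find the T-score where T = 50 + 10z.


z = (X - mean) / SD = (36 - 62.5) / 9.5
z = -26.5 / 9.5
z = -2.7895
T-score = T = 50 + 10z
Carry z at full precision (z = -26.5 / 9.5) into the conversion:
T-score = 50 + 10 * (-26.5 / 9.5) = 50 + -265 / 9.5
T-score = 50 + -27.8947
T-score = 22.1053

22.1053


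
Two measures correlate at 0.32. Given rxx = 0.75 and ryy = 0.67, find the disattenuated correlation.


r_corrected = rxy / sqrt(rxx * ryy)
= 0.32 / sqrt(0.75 * 0.67)
= 0.32 / sqrt(0.5025)
= 0.32 / 0.708872
r_corrected = 0.4514

0.4514


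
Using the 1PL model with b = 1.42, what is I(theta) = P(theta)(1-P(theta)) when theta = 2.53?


P = 1/(1+exp(-(2.53-1.42))) = 0.7521
I = P*(1-P) = 0.7521 * 0.2479
I = 0.1864

0.1864


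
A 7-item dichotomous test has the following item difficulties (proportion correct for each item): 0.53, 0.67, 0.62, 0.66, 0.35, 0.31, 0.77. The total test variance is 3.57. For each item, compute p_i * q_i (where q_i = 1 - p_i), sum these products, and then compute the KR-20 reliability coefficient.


For each item, compute p_i * q_i:
  Item 1: 0.53 * 0.47 = 0.2491
  Item 2: 0.67 * 0.33 = 0.2211
  Item 3: 0.62 * 0.38 = 0.2356
  Item 4: 0.66 * 0.34 = 0.2244
  Item 5: 0.35 * 0.65 = 0.2275
  Item 6: 0.31 * 0.69 = 0.2139
  Item 7: 0.77 * 0.23 = 0.1771
Sum(p_i * q_i) = 0.2491 + 0.2211 + 0.2356 + 0.2244 + 0.2275 + 0.2139 + 0.1771 = 1.5487
KR-20 = (k/(k-1)) * (1 - Sum(p_i*q_i) / Var_total)
= (7/6) * (1 - 1.5487/3.57)
= 1.1667 * 0.5662
KR-20 = 0.6606

0.6606


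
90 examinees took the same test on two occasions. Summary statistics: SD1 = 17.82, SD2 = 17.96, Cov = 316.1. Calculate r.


r = cov(X,Y) / (SD_X * SD_Y)
r = 316.1 / (17.82 * 17.96)
r = 316.1 / 320.0472
r = 0.9877

0.9877


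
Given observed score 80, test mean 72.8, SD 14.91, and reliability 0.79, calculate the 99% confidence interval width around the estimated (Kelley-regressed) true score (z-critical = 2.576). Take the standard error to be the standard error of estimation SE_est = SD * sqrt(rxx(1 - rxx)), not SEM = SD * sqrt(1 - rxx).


True score estimate = 0.79*80 + 0.21*72.8 = 78.488
SE_est = SD * sqrt(rxx * (1 - rxx)) = 14.91 * sqrt(0.79 * 0.21) = 14.91 * sqrt(0.1659) = 6.072966
CI = T_est +/- z * SE_est, so width = 2 * z * SE_est = 2 * 2.576 * 6.072966
Width = 31.2879

31.2879


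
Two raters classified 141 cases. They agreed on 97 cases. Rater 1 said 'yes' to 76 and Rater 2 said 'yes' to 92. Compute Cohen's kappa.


P_o = 97/141 = 0.687943
P_e = (76*92 + 65*49) / 19881 = 0.511896
kappa = (P_o - P_e) / (1 - P_e)
kappa = (0.687943 - 0.511896) / (1 - 0.511896)
kappa = 0.3607

0.3607


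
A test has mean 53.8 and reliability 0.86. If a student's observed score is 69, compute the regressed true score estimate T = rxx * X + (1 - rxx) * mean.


T_est = rxx * X + (1 - rxx) * mean
T_est = 0.86 * 69 + 0.14 * 53.8
T_est = 59.34 + 7.532
T_est = 66.872

66.872


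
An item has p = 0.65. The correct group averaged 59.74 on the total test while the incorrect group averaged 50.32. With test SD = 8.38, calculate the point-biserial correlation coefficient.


q = 1 - p = 0.35
rpb = ((M1 - M0) / SD) * sqrt(p * q)
rpb = ((59.74 - 50.32) / 8.38) * sqrt(0.65 * 0.35)
rpb = 0.5362

0.5362


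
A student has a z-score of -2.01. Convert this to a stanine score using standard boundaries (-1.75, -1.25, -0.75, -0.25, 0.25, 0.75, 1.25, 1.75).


Stanine boundaries: [-1.75, -1.25, -0.75, -0.25, 0.25, 0.75, 1.25, 1.75]
z = -2.01
Check each boundary:
  z < -1.75
  z < -1.25
  z < -0.75
  z < -0.25
  z < 0.25
  z < 0.75
  z < 1.25
  z < 1.75
Highest qualifying boundary gives stanine = 1

1


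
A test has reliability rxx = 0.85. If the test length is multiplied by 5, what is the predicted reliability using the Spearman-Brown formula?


r_new = (n * rxx) / (1 + (n-1) * rxx)
r_new = (5 * 0.85) / (1 + 4 * 0.85)
r_new = 4.25 / 4.4
r_new = 0.9659

0.9659


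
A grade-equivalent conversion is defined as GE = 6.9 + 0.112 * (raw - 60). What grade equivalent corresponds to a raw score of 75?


raw - median = 75 - 60 = 15
slope * diff = 0.112 * 15 = 1.68
GE = 6.9 + 1.68
GE = 8.58

8.58


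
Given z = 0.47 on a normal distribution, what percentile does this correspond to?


CDF(z) = 0.5 * (1 + erf(z/sqrt(2)))
erf(0.3323) = 0.3616
CDF = 0.6808
Percentile rank = 0.6808 * 100 = 68.08

68.08


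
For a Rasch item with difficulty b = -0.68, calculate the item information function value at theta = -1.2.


P = 1/(1+exp(-(-1.2--0.68))) = 0.3729
I = P*(1-P) = 0.3729 * 0.6271
I = 0.2338

0.2338


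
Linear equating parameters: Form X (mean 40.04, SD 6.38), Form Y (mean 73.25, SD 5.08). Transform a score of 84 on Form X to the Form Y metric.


slope = SD_Y / SD_X = 5.08 / 6.38 ~ 0.7962
intercept = mean_Y - slope * mean_X = 73.25 - (5.08 / 6.38) * 40.04 ~ 41.3686
Y = slope * X + intercept. To avoid rounding drift from the rounded slope/intercept, evaluate the equivalent form Y = mean_Y + SD_Y * (X - mean_X) / SD_X at full precision:
Y = 73.25 + 5.08 * (84 - 40.04) / 6.38
Y = 73.25 + 5.08 * 43.96 / 6.38
Y = 73.25 + 223.3168 / 6.38
Y = 73.25 + 35.0026
Y = 108.2526

108.2526


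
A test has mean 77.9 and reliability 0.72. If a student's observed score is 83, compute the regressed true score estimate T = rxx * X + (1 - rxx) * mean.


T_est = rxx * X + (1 - rxx) * mean
T_est = 0.72 * 83 + 0.28 * 77.9
T_est = 59.76 + 21.812
T_est = 81.572

81.572


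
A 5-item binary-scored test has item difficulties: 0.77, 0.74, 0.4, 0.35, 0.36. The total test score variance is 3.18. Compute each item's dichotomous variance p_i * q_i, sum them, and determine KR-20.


For each item, compute p_i * q_i:
  Item 1: 0.77 * 0.23 = 0.1771
  Item 2: 0.74 * 0.26 = 0.1924
  Item 3: 0.4 * 0.6 = 0.24
  Item 4: 0.35 * 0.65 = 0.2275
  Item 5: 0.36 * 0.64 = 0.2304
Sum(p_i * q_i) = 0.1771 + 0.1924 + 0.24 + 0.2275 + 0.2304 = 1.0674
KR-20 = (k/(k-1)) * (1 - Sum(p_i*q_i) / Var_total)
= (5/4) * (1 - 1.0674/3.18)
= 1.25 * 0.6643
KR-20 = 0.8304

0.8304


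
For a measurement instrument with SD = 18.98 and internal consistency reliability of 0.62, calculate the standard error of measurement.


SEM = SD * sqrt(1 - rxx)
SEM = 18.98 * sqrt(1 - 0.62)
SEM = 18.98 * sqrt(0.38) = 18.98 * 0.616441
SEM = 11.7001

11.7001


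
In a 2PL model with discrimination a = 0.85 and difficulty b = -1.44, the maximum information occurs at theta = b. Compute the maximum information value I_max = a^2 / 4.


For 2PL, max info at theta = b = -1.44
I_max = a^2 / 4 = 0.85^2 / 4
= 0.7225 / 4
I_max = 0.1806

0.1806


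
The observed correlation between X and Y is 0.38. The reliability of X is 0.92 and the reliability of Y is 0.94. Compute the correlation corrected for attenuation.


r_corrected = rxy / sqrt(rxx * ryy)
= 0.38 / sqrt(0.92 * 0.94)
= 0.38 / sqrt(0.8648)
= 0.38 / 0.929946
r_corrected = 0.4086

0.4086


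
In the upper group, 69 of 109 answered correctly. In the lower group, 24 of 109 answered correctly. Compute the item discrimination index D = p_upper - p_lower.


p_upper = 69/109 = 0.633
p_lower = 24/109 = 0.2202
D = 0.633 - 0.2202 = 0.4128

0.4128


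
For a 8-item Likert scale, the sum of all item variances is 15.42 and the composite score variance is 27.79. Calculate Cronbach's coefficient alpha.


alpha = (k/(k-1)) * (1 - sum(si^2)/s_total^2)
= (8/7) * (1 - 15.42/27.79)
alpha = 0.5087

0.5087


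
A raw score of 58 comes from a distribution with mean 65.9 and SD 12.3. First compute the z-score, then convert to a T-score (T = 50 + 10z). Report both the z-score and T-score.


z = (X - mean) / SD = (58 - 65.9) / 12.3
z = -7.9 / 12.3
z = -0.6423
T-score = T = 50 + 10z
Carry z at full precision (z = -7.9 / 12.3) into the conversion:
T-score = 50 + 10 * (-7.9 / 12.3) = 50 + -79 / 12.3
T-score = 50 + -6.4228
T-score = 43.5772

43.5772


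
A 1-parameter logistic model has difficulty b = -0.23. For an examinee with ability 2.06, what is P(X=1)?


theta - b = 2.06 - -0.23 = 2.29
exp(-(theta - b)) = exp(-2.29) = 0.1013
P = 1 / (1 + 0.1013)
P = 0.908

0.908


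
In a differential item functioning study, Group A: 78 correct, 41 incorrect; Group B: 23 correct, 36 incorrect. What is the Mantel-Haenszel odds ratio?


Odds_A = 78/41 = 1.9024
Odds_B = 23/36 = 0.6389
OR = Odds_A / Odds_B = 1.9024 / 0.6389
Exactly, OR = (78 * 36) / (41 * 23) = 2808 / 943
OR = 2.9777

2.9777


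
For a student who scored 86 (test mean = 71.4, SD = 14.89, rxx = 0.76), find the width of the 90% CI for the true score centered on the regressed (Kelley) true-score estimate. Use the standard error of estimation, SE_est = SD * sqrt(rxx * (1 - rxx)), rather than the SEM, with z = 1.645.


True score estimate = 0.76*86 + 0.24*71.4 = 82.496
SE_est = SD * sqrt(rxx * (1 - rxx)) = 14.89 * sqrt(0.76 * 0.24) = 14.89 * sqrt(0.1824) = 6.359268
CI = T_est +/- z * SE_est, so width = 2 * z * SE_est = 2 * 1.645 * 6.359268
Width = 20.922

20.922


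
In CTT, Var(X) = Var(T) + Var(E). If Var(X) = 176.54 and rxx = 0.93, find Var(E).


var_true = rxx * var_obs = 0.93 * 176.54 = 164.1822
var_error = var_obs - var_true
var_error = 176.54 - 164.1822
var_error = 12.3578

12.3578


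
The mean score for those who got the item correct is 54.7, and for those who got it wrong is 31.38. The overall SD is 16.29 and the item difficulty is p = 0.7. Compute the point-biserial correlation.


q = 1 - p = 0.3
rpb = ((M1 - M0) / SD) * sqrt(p * q)
rpb = ((54.7 - 31.38) / 16.29) * sqrt(0.7 * 0.3)
rpb = 0.656

0.656


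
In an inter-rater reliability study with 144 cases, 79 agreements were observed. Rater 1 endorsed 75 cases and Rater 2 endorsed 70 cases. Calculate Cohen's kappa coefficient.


P_o = 79/144 = 0.548611
P_e = (75*70 + 69*74) / 20736 = 0.499421
kappa = (P_o - P_e) / (1 - P_e)
kappa = (0.548611 - 0.499421) / (1 - 0.499421)
kappa = 0.0983

0.0983


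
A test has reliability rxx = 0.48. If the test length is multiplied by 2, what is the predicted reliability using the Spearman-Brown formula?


r_new = (n * rxx) / (1 + (n-1) * rxx)
r_new = (2 * 0.48) / (1 + 1 * 0.48)
r_new = 0.96 / 1.48
r_new = 0.6486

0.6486


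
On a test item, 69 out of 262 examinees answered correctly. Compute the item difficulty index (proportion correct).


Item difficulty p = number correct / total examinees
p = 69 / 262
p = 0.2634

0.2634


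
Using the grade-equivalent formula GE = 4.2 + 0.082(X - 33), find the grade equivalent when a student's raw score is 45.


raw - median = 45 - 33 = 12
slope * diff = 0.082 * 12 = 0.984
GE = 4.2 + 0.984
GE = 5.184

5.184


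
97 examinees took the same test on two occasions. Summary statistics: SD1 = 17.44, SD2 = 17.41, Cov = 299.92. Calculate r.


r = cov(X,Y) / (SD_X * SD_Y)
r = 299.92 / (17.44 * 17.41)
r = 299.92 / 303.6304
r = 0.9878

0.9878


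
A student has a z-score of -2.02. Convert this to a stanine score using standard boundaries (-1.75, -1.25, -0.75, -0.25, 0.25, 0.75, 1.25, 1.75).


Stanine boundaries: [-1.75, -1.25, -0.75, -0.25, 0.25, 0.75, 1.25, 1.75]
z = -2.02
Check each boundary:
  z < -1.75
  z < -1.25
  z < -0.75
  z < -0.25
  z < 0.25
  z < 0.75
  z < 1.25
  z < 1.75
Highest qualifying boundary gives stanine = 1

1


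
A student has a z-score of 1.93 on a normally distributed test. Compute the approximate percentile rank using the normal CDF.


CDF(z) = 0.5 * (1 + erf(z/sqrt(2)))
erf(1.3647) = 0.9464
CDF = 0.9732
Percentile rank = 0.9732 * 100 = 97.32

97.32


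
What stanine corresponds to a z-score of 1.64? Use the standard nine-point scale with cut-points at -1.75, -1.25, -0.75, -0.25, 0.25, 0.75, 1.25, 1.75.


Stanine boundaries: [-1.75, -1.25, -0.75, -0.25, 0.25, 0.75, 1.25, 1.75]
z = 1.64
Check each boundary:
  z >= -1.75 -> could be stanine 2
  z >= -1.25 -> could be stanine 3
  z >= -0.75 -> could be stanine 4
  z >= -0.25 -> could be stanine 5
  z >= 0.25 -> could be stanine 6
  z >= 0.75 -> could be stanine 7
  z >= 1.25 -> could be stanine 8
  z < 1.75
Highest qualifying boundary gives stanine = 8

8


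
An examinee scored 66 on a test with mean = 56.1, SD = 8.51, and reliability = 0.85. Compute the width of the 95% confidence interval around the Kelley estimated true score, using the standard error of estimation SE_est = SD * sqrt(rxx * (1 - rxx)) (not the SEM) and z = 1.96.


True score estimate = 0.85*66 + 0.15*56.1 = 64.515
SE_est = SD * sqrt(rxx * (1 - rxx)) = 8.51 * sqrt(0.85 * 0.15) = 8.51 * sqrt(0.1275) = 3.038678
CI = T_est +/- z * SE_est, so width = 2 * z * SE_est = 2 * 1.96 * 3.038678
Width = 11.9116

11.9116


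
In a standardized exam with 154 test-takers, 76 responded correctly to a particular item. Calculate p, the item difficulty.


Item difficulty p = number correct / total examinees
p = 76 / 154
p = 0.4935

0.4935
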